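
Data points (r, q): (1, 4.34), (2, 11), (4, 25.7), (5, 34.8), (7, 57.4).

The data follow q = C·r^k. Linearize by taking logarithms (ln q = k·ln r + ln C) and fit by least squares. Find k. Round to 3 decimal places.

k = 1.308

Taking logs, ln q = k·ln r + ln C, so regress ln q on ln r.
Over the data: Σln r = 5.6348, Σ(ln r)² = 8.7791, Σln q = 14.7119, Σln r·ln q = 19.7566.
Normal system: [[8.7791, 5.6348]; [5.6348, 5]]·[k, ln C]ᵀ = [19.7566, 14.7119]ᵀ.
Δ = 8.7791·5 − (5.6348)² = 12.1448; k = (19.7566·5 − 5.6348·14.7119)/12.1448 = 1.30792, ln C = (8.7791·14.7119 − 5.6348·19.7566)/12.1448 = 1.46841.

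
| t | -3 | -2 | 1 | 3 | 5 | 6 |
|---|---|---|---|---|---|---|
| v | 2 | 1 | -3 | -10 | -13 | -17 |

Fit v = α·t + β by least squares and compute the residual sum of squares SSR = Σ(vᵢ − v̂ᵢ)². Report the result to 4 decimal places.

SSR = 8.6733

Compute the Gram sums: Σt·t = 84, Σt = 10, Σ1 = 6.
Moment sums: Σt·v = -208, Σv = -40.
Determinant 84·6 − 10² = 404.
α = ((-208)·6 − 10·(-40))/404 = -212/101; β = (84·(-40) − 10·(-208))/404 = -320/101.
Residuals: -114/101, -3/101, 229/101, -54/101, 67/101, -125/101; SSR = 876/101.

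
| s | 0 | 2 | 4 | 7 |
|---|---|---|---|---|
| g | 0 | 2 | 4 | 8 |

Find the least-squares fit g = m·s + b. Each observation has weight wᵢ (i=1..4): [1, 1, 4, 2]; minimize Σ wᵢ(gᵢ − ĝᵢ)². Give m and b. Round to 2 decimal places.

From the data, Σwᵢ·s·s = 166, Σwᵢ·s = 32, Σwᵢ·1 = 8.
For AᵀWg: Σwᵢ·s·g = 180, Σwᵢ·g = 34.
Normal equations: [[166, 32]; [32, 8]]·[m, b]ᵀ = [180, 34]ᵀ.
Determinant 166·8 − 32² = 304.
m = (180·8 − 32·34)/304 = 22/19; b = (166·34 − 32·180)/304 = -29/76.

m = 1.16, b = -0.38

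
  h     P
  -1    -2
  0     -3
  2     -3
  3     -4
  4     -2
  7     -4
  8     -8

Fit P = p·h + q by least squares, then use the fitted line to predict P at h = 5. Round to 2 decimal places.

P̂ = -4.49

Sums needed: Σh·h = 143, Σh = 23, Σ1 = 7.
Moment sums: Σh·P = -116, ΣP = -26.
MᵀM·[p, q]ᵀ = MᵀP becomes [[143, 23]; [23, 7]]·[p, q]ᵀ = [-116, -26]ᵀ.
Determinant 143·7 − 23² = 472.
p = ((-116)·7 − 23·(-26))/472 = -107/236; q = (143·(-26) − 23·(-116))/472 = -525/236.
At h = 5: P̂ = (-107/236)·(5) + (-525/236)·(1) = -265/59.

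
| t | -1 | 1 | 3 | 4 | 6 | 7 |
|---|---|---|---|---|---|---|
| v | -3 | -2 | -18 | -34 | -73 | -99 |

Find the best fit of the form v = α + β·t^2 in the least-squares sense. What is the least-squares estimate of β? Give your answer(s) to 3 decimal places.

Normal-equation sums: Σ1 = 6, Σt^2 = 112, Σt^2·t^2 = 4036.
And Σv = -229, Σt^2·v = -8190.
AᵀA·[α, β]ᵀ = Aᵀv becomes [[6, 112]; [112, 4036]]·[α, β]ᵀ = [-229, -8190]ᵀ.
Determinant 6·4036 − 112² = 11672.
α = ((-229)·4036 − 112·(-8190))/11672 = -1741/2918; β = (6·(-8190) − 112·(-229))/11672 = -5873/2918.

β = -2.013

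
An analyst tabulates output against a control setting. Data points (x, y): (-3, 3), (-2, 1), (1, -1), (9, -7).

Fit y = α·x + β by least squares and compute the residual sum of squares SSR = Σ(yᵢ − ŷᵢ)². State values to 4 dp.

SSR = 0.7887

From the data, Σx·x = 95, Σx = 5, Σ1 = 4.
Moment sums: Σx·y = -75, Σy = -4.
Normal equations: [[95, 5]; [5, 4]]·[α, β]ᵀ = [-75, -4]ᵀ.
det = 95·4 − 5² = 355.
α = ((-75)·4 − 5·(-4))/355 = -56/71; β = (95·(-4) − 5·(-75))/355 = -1/71.
Residuals: 46/71, -40/71, -14/71, 8/71; SSR = 56/71.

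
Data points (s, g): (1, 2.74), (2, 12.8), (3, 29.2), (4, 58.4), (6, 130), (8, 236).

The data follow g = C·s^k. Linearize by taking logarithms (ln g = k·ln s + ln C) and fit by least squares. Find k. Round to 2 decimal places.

k = 2.14

Taking logs, ln g = k·ln s + ln C, so regress ln g on ln s.
Σln s = 7.0493, Σ(ln s)² = 11.1437, Σln g = 21.3303, Σln s·ln g = 31.1957.
Equations: 11.1437·k + 7.0493·ln C = 31.1957;  7.0493·k + 6·ln C = 21.3303.
Slope k = (n·Σln s·ln g − Σln s·Σln g)/(n·Σ(ln s)² − (Σln s)²) = (6·31.1957 − 7.0493·21.3303)/17.1702 = 2.14394; ln C = (Σln g − k·Σln s)/n = 1.03617.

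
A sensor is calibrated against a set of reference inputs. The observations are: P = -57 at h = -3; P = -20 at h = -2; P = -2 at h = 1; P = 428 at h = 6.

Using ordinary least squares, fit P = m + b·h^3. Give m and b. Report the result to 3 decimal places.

With design matrix A, AᵀA = [[4, 182]; [182, 47450]] and AᵀP = [349, 94145]ᵀ.
Determinant 4·47450 − 182² = 156676.
m = (349·47450 − 182·94145)/156676 = -11045/3013; b = (4·94145 − 182·349)/156676 = 156531/78338.

m = -3.666, b = 1.998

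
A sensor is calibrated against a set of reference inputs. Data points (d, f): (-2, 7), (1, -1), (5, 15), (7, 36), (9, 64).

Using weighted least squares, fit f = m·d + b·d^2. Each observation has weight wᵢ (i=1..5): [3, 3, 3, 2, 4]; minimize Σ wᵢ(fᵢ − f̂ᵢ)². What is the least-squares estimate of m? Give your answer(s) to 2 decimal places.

m = -1.82

Normal-equation sums: Σwᵢ·d·d = 512, Σwᵢ·d·d^2 = 3956, Σwᵢ·d^2·d^2 = 32972.
For AᵀWf: Σwᵢ·d·f = 2988, Σwᵢ·d^2·f = 25470.
So AᵀWA·[m, b]ᵀ = AᵀWf: [[512, 3956]; [3956, 32972]]·[m, b]ᵀ = [2988, 25470]ᵀ.
Δ = 512·32972 − 3956² = 1231728.
m = (2988·32972 − 3956·25470)/1231728 = -93291/51322; b = (512·25470 − 3956·2988)/1231728 = 25419/25661.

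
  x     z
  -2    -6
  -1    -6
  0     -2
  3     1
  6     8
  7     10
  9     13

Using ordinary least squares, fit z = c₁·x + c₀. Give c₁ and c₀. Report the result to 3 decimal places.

Entries of MᵀM: Σx·x = 180, Σx = 22, Σ1 = 7.
For Mᵀz: Σx·z = 256, Σz = 18.
So MᵀM·[c₁, c₀]ᵀ = Mᵀz: [[180, 22]; [22, 7]]·[c₁, c₀]ᵀ = [256, 18]ᵀ.
Δ = 180·7 − 22² = 776.
c₁ = (256·7 − 22·18)/776 = 349/194; c₀ = (180·18 − 22·256)/776 = -299/97.

c₁ = 1.799, c₀ = -3.082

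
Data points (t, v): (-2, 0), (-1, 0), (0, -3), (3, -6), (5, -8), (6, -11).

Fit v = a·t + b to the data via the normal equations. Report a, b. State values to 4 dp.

Sums needed: Σt·t = 75, Σt = 11, Σ1 = 6.
Right-hand side: Σt·v = -124, Σv = -28.
XᵀX·[a, b]ᵀ = Xᵀv becomes [[75, 11]; [11, 6]]·[a, b]ᵀ = [-124, -28]ᵀ.
Determinant 75·6 − 11² = 329.
a = ((-124)·6 − 11·(-28))/329 = -436/329; b = (75·(-28) − 11·(-124))/329 = -736/329.

a = -1.3252, b = -2.2371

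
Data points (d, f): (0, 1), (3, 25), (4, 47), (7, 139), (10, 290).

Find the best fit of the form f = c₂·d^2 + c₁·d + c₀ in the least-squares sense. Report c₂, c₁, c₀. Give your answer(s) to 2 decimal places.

c₂ = 2.97, c₁ = -0.89, c₀ = 1.30

Compute the Gram sums: Σd^2·d^2 = 12738, Σd^2·d = 1434, Σd^2 = 174, Σd·d = 174, Σd = 24, Σ1 = 5.
And Σd^2·f = 36788, Σd·f = 4136, Σf = 502.
Row-reducing yields c₂ = 3547/1194, c₁ = -355/398, c₀ = 259/199.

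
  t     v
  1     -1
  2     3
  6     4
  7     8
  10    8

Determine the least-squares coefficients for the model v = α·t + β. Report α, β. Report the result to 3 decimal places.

Compute the Gram sums: Σt·t = 190, Σt = 26, Σ1 = 5.
For Mᵀv: Σt·v = 165, Σv = 22.
Normal equations: [[190, 26]; [26, 5]]·[α, β]ᵀ = [165, 22]ᵀ.
det = 190·5 − 26² = 274.
α = (165·5 − 26·22)/274 = 253/274; β = (190·22 − 26·165)/274 = -55/137.

α = 0.923, β = -0.401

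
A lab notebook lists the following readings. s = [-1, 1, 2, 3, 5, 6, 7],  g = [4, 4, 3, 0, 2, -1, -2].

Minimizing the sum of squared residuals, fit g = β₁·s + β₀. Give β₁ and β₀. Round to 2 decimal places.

With design matrix X, XᵀX = [[125, 23]; [23, 7]] and Xᵀg = [-4, 10]ᵀ.
Determinant 125·7 − 23² = 346.
β₁ = ((-4)·7 − 23·10)/346 = -129/173; β₀ = (125·10 − 23·(-4))/346 = 671/173.

β₁ = -0.75, β₀ = 3.88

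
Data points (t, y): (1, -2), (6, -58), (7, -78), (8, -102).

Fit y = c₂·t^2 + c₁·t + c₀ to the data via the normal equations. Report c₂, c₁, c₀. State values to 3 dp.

Entries of XᵀX: Σt^2·t^2 = 7794, Σt^2·t = 1072, Σt^2 = 150, Σt·t = 150, Σt = 22, Σ1 = 4.
Right-hand side: Σt^2·y = -12440, Σt·y = -1712, Σy = -240.
So XᵀX·[c₂, c₁, c₀]ᵀ = Xᵀy: [[7794, 1072, 150]; [1072, 150, 22]; [150, 22, 4]]·[c₂, c₁, c₀]ᵀ = [-12440, -1712, -240]ᵀ.
Solving the 3×3 system (Gaussian elimination) gives c₂ = -734/473, c₁ = -142/473, c₀ = -74/473.

c₂ = -1.552, c₁ = -0.300, c₀ = -0.156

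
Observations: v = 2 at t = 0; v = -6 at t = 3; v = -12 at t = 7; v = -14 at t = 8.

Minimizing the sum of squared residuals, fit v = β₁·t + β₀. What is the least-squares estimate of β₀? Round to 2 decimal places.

The normal equations are: 122·β₁ + 18·β₀ = -214;  18·β₁ + 4·β₀ = -30.
(Σt·t = 122, Σt = 18, Σ1 = 4, Σt·v = -214, Σv = -30.)
det = 122·4 − 18² = 164.
β₁ = ((-214)·4 − 18·(-30))/164 = -79/41; β₀ = (122·(-30) − 18·(-214))/164 = 48/41.

β₀ = 1.17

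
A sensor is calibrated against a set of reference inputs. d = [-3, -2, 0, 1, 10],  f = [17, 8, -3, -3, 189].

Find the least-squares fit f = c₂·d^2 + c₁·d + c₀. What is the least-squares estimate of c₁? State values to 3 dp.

c₁ = -1.009

Compute the Gram sums: Σd^2·d^2 = 10098, Σd^2·d = 966, Σd^2 = 114, Σd·d = 114, Σd = 6, Σ1 = 5.
For Xᵀf: Σd^2·f = 19082, Σd·f = 1820, Σf = 208.
So XᵀX·[c₂, c₁, c₀]ᵀ = Xᵀf: [[10098, 966, 114]; [966, 114, 6]; [114, 6, 5]]·[c₂, c₁, c₀]ᵀ = [19082, 1820, 208]ᵀ.
Inverting the 3×3 Gram matrix, [c₂, c₁, c₀]ᵀ = [95539/47208, -47617/47208, -6554/1967]ᵀ.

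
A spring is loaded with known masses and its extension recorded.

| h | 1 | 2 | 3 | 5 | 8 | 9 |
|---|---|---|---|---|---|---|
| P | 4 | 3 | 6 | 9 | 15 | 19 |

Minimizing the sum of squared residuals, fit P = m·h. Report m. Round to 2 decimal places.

The normal equations are: 184·m = 364.
Hence m = 364 / 184 ≈ 1.97826.

m = 1.98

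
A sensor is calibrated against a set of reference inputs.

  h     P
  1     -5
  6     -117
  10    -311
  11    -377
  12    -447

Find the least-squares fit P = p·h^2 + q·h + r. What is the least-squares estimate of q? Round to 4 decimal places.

q = -1.3140

Compute the Gram sums: Σh^2·h^2 = 46674, Σh^2·h = 4276, Σh^2 = 402, Σh·h = 402, Σh = 40, Σ1 = 5.
Right-hand side: Σh^2·P = -145302, Σh·P = -13328, ΣP = -1257.
Normal equations: [[46674, 4276, 402]; [4276, 402, 40]; [402, 40, 5]]·[p, q, r]ᵀ = [-145302, -13328, -1257]ᵀ.
Inverting the 3×3 Gram matrix, [p, q, r]ᵀ = [-199118/66703, -87648/66703, -8409/9529]ᵀ.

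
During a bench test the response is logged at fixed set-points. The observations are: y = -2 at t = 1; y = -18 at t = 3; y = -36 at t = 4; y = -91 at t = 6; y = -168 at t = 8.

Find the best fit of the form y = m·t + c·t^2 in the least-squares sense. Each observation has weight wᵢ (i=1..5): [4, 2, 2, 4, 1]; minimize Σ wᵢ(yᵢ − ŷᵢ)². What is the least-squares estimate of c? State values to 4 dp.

Normal-equation sums: Σwᵢ·t·t = 262, Σwᵢ·t·t^2 = 1562, Σwᵢ·t^2·t^2 = 9958.
For XᵀWy: Σwᵢ·t·y = -3932, Σwᵢ·t^2·y = -25340.
XᵀWX·[m, c]ᵀ = XᵀWy becomes [[262, 1562]; [1562, 9958]]·[m, c]ᵀ = [-3932, -25340]ᵀ.
det = 262·9958 − 1562² = 169152.
m = ((-3932)·9958 − 1562·(-25340))/169152 = 26639/10572; c = (262·(-25340) − 1562·(-3932))/169152 = -31081/10572.

c = -2.9399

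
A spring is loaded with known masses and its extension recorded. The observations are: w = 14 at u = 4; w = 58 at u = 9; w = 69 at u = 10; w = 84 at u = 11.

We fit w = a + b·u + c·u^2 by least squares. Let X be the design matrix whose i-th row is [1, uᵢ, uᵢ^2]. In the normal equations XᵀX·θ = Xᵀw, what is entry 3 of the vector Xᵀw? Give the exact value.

21986

Entry 3 ↔ basis u^2, so (Xᵀw)_{3} = Σᵢ (u^2)·wᵢ = (16)·(14) + (81)·(58) + (100)·(69) + (121)·(84) = 21986.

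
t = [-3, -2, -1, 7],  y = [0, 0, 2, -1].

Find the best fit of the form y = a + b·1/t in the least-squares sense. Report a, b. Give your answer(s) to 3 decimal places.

Compute the Gram sums: Σ1 = 4, Σ1/t = -71/42, Σ1/t·1/t = 2437/1764.
Right-hand side: Σy = 1, Σ1/t·y = -15/7.
So AᵀA·[a, b]ᵀ = Aᵀy: [[4, -71/42]; [-71/42, 2437/1764]]·[a, b]ᵀ = [1, -15/7]ᵀ.
Determinant 4·(2437/1764) − (-71/42)² = 523/196.
a = (1·(2437/1764) − (-71/42)·(-15/7))/(523/196) = -3953/4707; b = (4·(-15/7) − (-71/42)·1)/(523/196) = -4046/1569.

a = -0.840, b = -2.579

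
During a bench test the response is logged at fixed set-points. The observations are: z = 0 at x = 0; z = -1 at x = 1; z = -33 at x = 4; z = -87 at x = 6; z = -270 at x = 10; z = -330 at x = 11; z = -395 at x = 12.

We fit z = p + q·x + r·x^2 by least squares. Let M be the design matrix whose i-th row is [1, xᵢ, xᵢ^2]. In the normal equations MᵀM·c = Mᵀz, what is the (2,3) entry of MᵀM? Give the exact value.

Row 2 ↔ basis x, column 3 ↔ basis x^2, so (MᵀM)_{2,3} = Σᵢ (x)·(x^2) = (0)·(0) + (1)·(1) + (4)·(16) + (6)·(36) + (10)·(100) + (11)·(121) + (12)·(144) = 4340.

4340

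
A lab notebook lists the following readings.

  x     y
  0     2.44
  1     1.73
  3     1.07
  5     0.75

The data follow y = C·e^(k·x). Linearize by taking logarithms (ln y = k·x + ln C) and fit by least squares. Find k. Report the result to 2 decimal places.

k = -0.23

Taking logs, ln y = k·x + ln C, so regress ln y on x.
Σx = 9.0000, Σ(x)² = 35.0000, Σln y = 1.2201, Σx·ln y = -0.6873.
Equations: 35.0000·k + 9.0000·ln C = -0.6873;  9.0000·k + 4·ln C = 1.2201.
Solving (det = 59.0000): k = -0.23271, ln C = 0.82863.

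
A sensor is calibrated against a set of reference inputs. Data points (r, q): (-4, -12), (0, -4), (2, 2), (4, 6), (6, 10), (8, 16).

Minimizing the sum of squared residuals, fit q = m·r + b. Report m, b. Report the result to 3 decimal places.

m = 2.314, b = -3.171

From the data, Σr·r = 136, Σr = 16, Σ1 = 6.
And Σr·q = 264, Σq = 18.
Normal equations: [[136, 16]; [16, 6]]·[m, b]ᵀ = [264, 18]ᵀ.
Eliminating b: 6·(row 1) − 16·(row 2) gives 560·m = 6·264 − 16·18 = 1296, so m = 81/35.
Then b = (18 − 16·(81/35))/6 = -111/35.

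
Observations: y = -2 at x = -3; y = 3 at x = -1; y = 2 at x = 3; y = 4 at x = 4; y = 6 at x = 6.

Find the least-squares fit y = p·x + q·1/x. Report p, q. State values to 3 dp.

Entries of MᵀM: Σx·x = 71, Σx·1/x = 5, Σ1/x·1/x = 21/16.
And Σx·y = 61, Σ1/x·y = 1/3.
Normal equations: [[71, 5]; [5, 21/16]]·[p, q]ᵀ = [61, 1/3]ᵀ.
Δ = 71·(21/16) − 5² = 1091/16.
p = (61·(21/16) − 5·(1/3))/(1091/16) = 3763/3273; q = (71·(1/3) − 5·61)/(1091/16) = -13504/3273.

p = 1.150, q = -4.126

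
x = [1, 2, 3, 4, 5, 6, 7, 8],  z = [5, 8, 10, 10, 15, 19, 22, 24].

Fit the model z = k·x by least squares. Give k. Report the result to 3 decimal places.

k = 3.069

Sums needed: Σx·x = 204.
Right-hand side: Σx·z = 626.
Normal equations: [[204]]·[k]ᵀ = [626]ᵀ.
Hence k = 626 / 204 ≈ 3.06863.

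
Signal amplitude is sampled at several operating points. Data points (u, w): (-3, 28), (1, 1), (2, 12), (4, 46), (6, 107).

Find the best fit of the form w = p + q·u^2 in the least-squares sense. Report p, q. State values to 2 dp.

Forming AᵀA = [[5, 66]; [66, 1650]] and Aᵀw = [194, 4889]ᵀ gives AᵀA·[p, q]ᵀ = Aᵀw.
det = 5·1650 − 66² = 3894.
p = (194·1650 − 66·4889)/3894 = -39/59; q = (5·4889 − 66·194)/3894 = 11641/3894.

p = -0.66, q = 2.99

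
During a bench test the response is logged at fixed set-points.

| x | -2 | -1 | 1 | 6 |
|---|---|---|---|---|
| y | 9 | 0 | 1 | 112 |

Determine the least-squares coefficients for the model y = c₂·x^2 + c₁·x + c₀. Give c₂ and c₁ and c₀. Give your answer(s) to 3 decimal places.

Normal-equation sums: Σx^2·x^2 = 1314, Σx^2·x = 208, Σx^2 = 42, Σx·x = 42, Σx = 4, Σ1 = 4.
Right-hand side: Σx^2·y = 4069, Σx·y = 655, Σy = 122.
Solving the 3×3 system (Gaussian elimination) gives c₂ = 8733/2809, c₁ = 2501/5618, c₀ = -14545/5618.

c₂ = 3.109, c₁ = 0.445, c₀ = -2.589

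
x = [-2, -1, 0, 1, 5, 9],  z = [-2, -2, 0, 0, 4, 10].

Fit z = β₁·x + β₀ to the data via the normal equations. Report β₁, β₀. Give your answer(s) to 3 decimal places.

The normal system AᵀA·[β₁, β₀]ᵀ = Aᵀz is [[112, 12]; [12, 6]]·[β₁, β₀]ᵀ = [116, 10]ᵀ.
Determinant 112·6 − 12² = 528.
β₁ = (116·6 − 12·10)/528 = 12/11; β₀ = (112·10 − 12·116)/528 = -17/33.

β₁ = 1.091, β₀ = -0.515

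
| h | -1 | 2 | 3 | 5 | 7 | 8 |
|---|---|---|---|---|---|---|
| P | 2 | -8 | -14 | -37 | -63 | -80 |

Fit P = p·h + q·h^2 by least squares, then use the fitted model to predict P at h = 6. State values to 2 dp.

The normal system MᵀM·[p, q]ᵀ = MᵀP is [[152, 1014]; [1014, 7220]]·[p, q]ᵀ = [-1326, -9288]ᵀ.
Δ = 152·7220 − 1014² = 69244.
p = ((-1326)·7220 − 1014·(-9288))/69244 = -38922/17311; q = (152·(-9288) − 1014·(-1326))/69244 = -16803/17311.
At h = 6: P̂ = (-38922/17311)·(6) + (-16803/17311)·(36) = -838440/17311.

P̂ = -48.43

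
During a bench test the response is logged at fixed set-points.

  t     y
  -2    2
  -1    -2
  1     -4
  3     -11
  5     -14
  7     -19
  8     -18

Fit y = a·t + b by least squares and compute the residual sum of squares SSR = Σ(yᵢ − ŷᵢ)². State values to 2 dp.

Forming AᵀA = [[153, 21]; [21, 7]] and Aᵀy = [-386, -66]ᵀ gives AᵀA·[a, b]ᵀ = Aᵀy.
det = 153·7 − 21² = 630.
a = ((-386)·7 − 21·(-66))/630 = -94/45; b = (153·(-66) − 21·(-386))/630 = -332/105.
Residuals: 62/63, -292/315, 394/315, -11/7, -124/315, -383/315, 118/63; SSR = 3466/315.

SSR = 11.00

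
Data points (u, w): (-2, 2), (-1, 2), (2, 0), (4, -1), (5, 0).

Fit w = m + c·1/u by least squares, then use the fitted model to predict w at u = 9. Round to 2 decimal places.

ŵ = 0.18

AᵀA·[m, c]ᵀ = Aᵀw reads: 5·m + (-11/20)·c = 3;  (-11/20)·m + (641/400)·c = -13/4.
(Σ1 = 5, Σ1/u = -11/20, Σ1/u·1/u = 641/400, Σw = 3, Σ1/u·w = -13/4.)
det = 5·(641/400) − (-11/20)² = 771/100.
m = (3·(641/400) − (-11/20)·(-13/4))/(771/100) = 302/771; c = (5·(-13/4) − (-11/20)·3)/(771/100) = -1460/771.
At u = 9: ŵ = (302/771)·(1) + (-1460/771)·(1/9) = 1258/6939.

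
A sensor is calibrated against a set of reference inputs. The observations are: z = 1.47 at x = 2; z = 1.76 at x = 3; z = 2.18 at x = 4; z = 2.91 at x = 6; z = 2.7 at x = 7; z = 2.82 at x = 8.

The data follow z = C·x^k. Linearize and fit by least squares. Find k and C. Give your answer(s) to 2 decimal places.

k = 0.51, C = 1.05

Linearized form: ln z = k·ln x + ln C. From the 6 transformed points,
Over the data: Σln x = 8.9952, Σ(ln x)² = 14.9303, Σln z = 4.8280, Σln x·ln z = 7.9710.
Normal system: [[14.9303, 8.9952]; [8.9952, 6]]·[k, ln C]ᵀ = [7.9710, 4.8280]ᵀ.
Solving (det = 8.6686): k = 0.50721, ln C = 0.04427, so C = exp(0.04427) = 1.04527.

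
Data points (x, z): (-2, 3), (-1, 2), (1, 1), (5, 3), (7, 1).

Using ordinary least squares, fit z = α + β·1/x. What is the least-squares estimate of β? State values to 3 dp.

β = -0.626

The normal system AᵀA·[α, β]ᵀ = Aᵀz is [[5, -11/70]; [-11/70, 11321/4900]]·[α, β]ᵀ = [10, -123/70]ᵀ.
Δ = 5·(11321/4900) − (-11/70)² = 14121/1225.
α = (10·(11321/4900) − (-11/70)·(-123/70))/(14121/1225) = 111857/56484; β = (5·(-123/70) − (-11/70)·10)/(14121/1225) = -17675/28242.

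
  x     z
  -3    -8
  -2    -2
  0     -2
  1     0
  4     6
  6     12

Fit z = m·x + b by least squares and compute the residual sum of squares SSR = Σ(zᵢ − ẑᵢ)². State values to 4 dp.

The normal equations are: 66·m + 6·b = 124;  6·m + 6·b = 6.
det = 66·6 − 6² = 360.
m = (124·6 − 6·6)/360 = 59/30; b = (66·6 − 6·124)/360 = -29/30.
Residuals: -17/15, 29/10, -31/30, -1, -9/10, 7/6; SSR = 209/15.

SSR = 13.9333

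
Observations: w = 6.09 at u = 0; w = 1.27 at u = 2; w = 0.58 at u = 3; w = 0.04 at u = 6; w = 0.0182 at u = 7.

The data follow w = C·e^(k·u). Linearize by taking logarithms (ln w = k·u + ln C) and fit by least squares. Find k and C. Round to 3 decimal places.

Linearized form: ln w = k·u + ln C. From the 5 transformed points,
AᵀA = [[98.0000, 18.0000]; [18.0000, 5]], rhs = [-48.5137, -5.7243]ᵀ  (here Σu = 18.0000, Σ(u)² = 98.0000, Σln w = -5.7243, Σu·ln w = -48.5137).
Slope k = (n·Σu·ln w − Σu·Σln w)/(n·Σ(u)² − (Σu)²) = (5·-48.5137 − 18.0000·-5.7243)/166.0000 = -0.84055; ln C = (Σln w − k·Σu)/n = 1.88114, so C = exp(1.88114) = 6.56096.

k = -0.841, C = 6.561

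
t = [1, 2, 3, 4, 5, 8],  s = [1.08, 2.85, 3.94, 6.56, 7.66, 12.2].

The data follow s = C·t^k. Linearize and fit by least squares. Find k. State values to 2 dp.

k = 1.17

With ln sᵢ as the transformed response and ln tᵢ as the regressor:
Σln t = 6.8669, Σ(ln t)² = 10.5236, Σln s = 8.9139, Σln t·ln s = 13.3184.
Equations: 10.5236·k + 6.8669·ln C = 13.3184;  6.8669·k + 6·ln C = 8.9139.
Solving (det = 15.9867): k = 1.16966, ln C = 0.14698.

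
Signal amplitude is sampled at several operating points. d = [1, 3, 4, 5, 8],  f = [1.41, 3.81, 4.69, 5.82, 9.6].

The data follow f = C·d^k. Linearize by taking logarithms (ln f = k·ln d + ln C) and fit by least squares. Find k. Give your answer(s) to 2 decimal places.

Linearized form: ln f = k·ln d + ln C. From the 5 transformed points,
Σln d = 6.1738, Σ(ln d)² = 10.0431, Σln f = 7.2497, Σln d·ln f = 11.1499.
Equations: 10.0431·k + 6.1738·ln C = 11.1499;  6.1738·k + 5·ln C = 7.2497.
Δ = 10.0431·5 − (6.1738)² = 12.1000; k = (11.1499·5 − 6.1738·7.2497)/12.1000 = 0.90836, ln C = (10.0431·7.2497 − 6.1738·11.1499)/12.1000 = 0.32834.

k = 0.91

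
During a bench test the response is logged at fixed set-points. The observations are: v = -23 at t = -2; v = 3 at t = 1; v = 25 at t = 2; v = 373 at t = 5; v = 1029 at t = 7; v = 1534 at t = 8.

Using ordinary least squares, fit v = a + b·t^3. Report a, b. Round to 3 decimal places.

a = 0.325, b = 2.996

From the data, Σ1 = 6, Σt^3 = 981, Σt^3·t^3 = 395547.
And Σv = 2941, Σt^3·v = 1185367.
Eliminating b: 395547·(row 1) − 981·(row 2) gives 1410921·a = 395547·2941 − 981·1185367 = 458700, so a = 152900/470307.
Then b = (1185367 − 981·(152900/470307))/395547 = 1409027/470307.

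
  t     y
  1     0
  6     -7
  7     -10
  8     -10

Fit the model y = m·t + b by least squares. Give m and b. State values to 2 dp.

Sums needed: Σt·t = 150, Σt = 22, Σ1 = 4.
Right-hand side: Σt·y = -192, Σy = -27.
det = 150·4 − 22² = 116.
m = ((-192)·4 − 22·(-27))/116 = -3/2; b = (150·(-27) − 22·(-192))/116 = 3/2.

m = -1.50, b = 1.50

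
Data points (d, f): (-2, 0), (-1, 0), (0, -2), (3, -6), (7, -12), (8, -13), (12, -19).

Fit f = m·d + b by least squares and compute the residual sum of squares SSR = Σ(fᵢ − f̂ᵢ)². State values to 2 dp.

SSR = 1.15

Setting ∂/∂m … = 0 gives: 271·m + 27·b = -434;  27·m + 7·b = -52.
det = 271·7 − 27² = 1168.
m = ((-434)·7 − 27·(-52))/1168 = -817/584; b = (271·(-52) − 27·(-434))/1168 = -1187/584.
Residuals: -447/584, 185/292, 19/584, 67/292, -51/292, 131/584, -105/584; SSR = 337/292.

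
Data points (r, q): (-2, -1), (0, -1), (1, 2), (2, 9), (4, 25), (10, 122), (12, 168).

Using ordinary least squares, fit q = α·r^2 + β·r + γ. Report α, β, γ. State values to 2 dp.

α = 0.96, β = 2.51, γ = -0.49

Setting ∂/∂α … = 0 gives: 31025·α + 2793·β + 269·γ = 36826;  2793·α + 269·β + 27·γ = 3358;  269·α + 27·β + 7·γ = 324.
(Σr^2·r^2 = 31025, Σr^2·r = 2793, Σr^2 = 269, Σr·r = 269, Σr = 27, Σ1 = 7, Σr^2·q = 36826, Σr·q = 3358, Σq = 324.)
Inverting the 3×3 Gram matrix, [α, β, γ]ᵀ = [555575/575729, 1446883/575729, -282760/575729]ᵀ.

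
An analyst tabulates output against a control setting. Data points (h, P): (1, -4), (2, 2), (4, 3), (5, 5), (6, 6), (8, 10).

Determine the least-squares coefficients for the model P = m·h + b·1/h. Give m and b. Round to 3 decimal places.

m = 1.237, b = -4.601

XᵀX·[m, b]ᵀ = XᵀP reads: 146·m + 6·b = 153;  6·m + (20101/14400)·b = 1.
Eliminating b: (20101/14400)·(row 1) − 6·(row 2) gives (1208173/7200)·m = (20101/14400)·153 − 6·1 = 332117/1600, so m = 2989053/2416346.
Then b = (1 − 6·(2989053/2416346))/(20101/14400) = -5558400/1208173.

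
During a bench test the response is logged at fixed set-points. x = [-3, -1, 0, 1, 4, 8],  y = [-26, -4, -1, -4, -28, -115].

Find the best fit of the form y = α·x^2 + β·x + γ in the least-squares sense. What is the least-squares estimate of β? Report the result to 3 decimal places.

Normal-equation sums: Σx^2·x^2 = 4435, Σx^2·x = 549, Σx^2 = 91, Σx·x = 91, Σx = 9, Σ1 = 6.
Right-hand side: Σx^2·y = -8050, Σx·y = -954, Σy = -178.
Inverting the 3×3 Gram matrix, [α, β, γ]ᵀ = [-39379/19978, 162513/99890, -110466/49945]ᵀ.

β = 1.627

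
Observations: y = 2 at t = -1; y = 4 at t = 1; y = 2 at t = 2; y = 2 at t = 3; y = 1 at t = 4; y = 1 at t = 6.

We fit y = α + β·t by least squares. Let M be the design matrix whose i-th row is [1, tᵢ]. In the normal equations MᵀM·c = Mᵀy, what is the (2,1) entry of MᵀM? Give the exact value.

15

Row 2 ↔ basis t, column 1 ↔ basis 1, so (MᵀM)_{2,1} = Σᵢ t = (-1)·(1) + (1)·(1) + (2)·(1) + (3)·(1) + (4)·(1) + (6)·(1) = 15.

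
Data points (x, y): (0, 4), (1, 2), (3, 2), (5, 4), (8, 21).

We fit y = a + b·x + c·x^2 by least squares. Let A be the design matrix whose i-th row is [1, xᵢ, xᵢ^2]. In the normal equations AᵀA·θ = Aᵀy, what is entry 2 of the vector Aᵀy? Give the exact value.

Entry 2 ↔ basis x, so (Aᵀy)_{2} = Σᵢ (x)·yᵢ = (0)·(4) + (1)·(2) + (3)·(2) + (5)·(4) + (8)·(21) = 196.

196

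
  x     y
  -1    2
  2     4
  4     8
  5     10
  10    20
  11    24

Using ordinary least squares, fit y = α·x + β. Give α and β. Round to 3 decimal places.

α = 1.878, β = 1.629

From the data, Σx·x = 267, Σx = 31, Σ1 = 6.
And Σx·y = 552, Σy = 68.
Normal equations: [[267, 31]; [31, 6]]·[α, β]ᵀ = [552, 68]ᵀ.
det = 267·6 − 31² = 641.
α = (552·6 − 31·68)/641 = 1204/641; β = (267·68 − 31·552)/641 = 1044/641.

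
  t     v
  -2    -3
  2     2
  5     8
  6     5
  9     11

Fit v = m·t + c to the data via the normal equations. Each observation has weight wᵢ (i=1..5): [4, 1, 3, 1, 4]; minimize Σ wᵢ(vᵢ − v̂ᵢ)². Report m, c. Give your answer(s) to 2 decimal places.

m = 1.28, c = -0.18

Normal-equation sums: Σwᵢ·t·t = 455, Σwᵢ·t = 51, Σwᵢ·1 = 13.
Right-hand side: Σwᵢ·t·v = 574, Σwᵢ·v = 63.
So MᵀWM·[m, c]ᵀ = MᵀWv: [[455, 51]; [51, 13]]·[m, c]ᵀ = [574, 63]ᵀ.
det = 455·13 − 51² = 3314.
m = (574·13 − 51·63)/3314 = 4249/3314; c = (455·63 − 51·574)/3314 = -609/3314.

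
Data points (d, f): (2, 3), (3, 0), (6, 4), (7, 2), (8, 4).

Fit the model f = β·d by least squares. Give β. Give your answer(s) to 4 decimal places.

β = 0.4691

Normal-equation sums: Σd·d = 162.
Right-hand side: Σd·f = 76.
So XᵀX·[β]ᵀ = Xᵀf: [[162]]·[β]ᵀ = [76]ᵀ.
Hence β = 76 / 162 ≈ 0.469136.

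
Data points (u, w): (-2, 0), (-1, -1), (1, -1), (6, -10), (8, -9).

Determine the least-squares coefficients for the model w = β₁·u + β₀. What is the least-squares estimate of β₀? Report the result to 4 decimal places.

Normal-equation sums: Σu·u = 106, Σu = 12, Σ1 = 5.
Moment sums: Σu·w = -132, Σw = -21.
Normal equations: [[106, 12]; [12, 5]]·[β₁, β₀]ᵀ = [-132, -21]ᵀ.
Eliminating β₀: 5·(row 1) − 12·(row 2) gives 386·β₁ = 5·(-132) − 12·(-21) = -408, so β₁ = -204/193.
Then β₀ = ((-21) − 12·(-204/193))/5 = -321/193.

β₀ = -1.6632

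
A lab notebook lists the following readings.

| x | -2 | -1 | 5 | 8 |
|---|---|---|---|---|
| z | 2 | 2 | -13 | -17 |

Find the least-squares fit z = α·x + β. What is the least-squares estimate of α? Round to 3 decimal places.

Normal-equation sums: Σx·x = 94, Σx = 10, Σ1 = 4.
Right-hand side: Σx·z = -207, Σz = -26.
Determinant 94·4 − 10² = 276.
α = ((-207)·4 − 10·(-26))/276 = -142/69; β = (94·(-26) − 10·(-207))/276 = -187/138.

α = -2.058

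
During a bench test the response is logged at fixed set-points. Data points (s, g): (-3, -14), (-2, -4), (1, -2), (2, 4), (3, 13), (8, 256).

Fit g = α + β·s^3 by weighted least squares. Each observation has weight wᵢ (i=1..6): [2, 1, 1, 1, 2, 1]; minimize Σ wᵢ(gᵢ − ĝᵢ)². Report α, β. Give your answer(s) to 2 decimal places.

α = -0.64, β = 0.50

Setting ∂/∂α … = 0 gives: 8·α + 513·β = 252;  513·α + 265189·β = 132592.
(Σwᵢ·1 = 8, Σwᵢ·s^3 = 513, Σwᵢ·s^3·s^3 = 265189, Σwᵢ·g = 252, Σwᵢ·s^3·g = 132592.)
Determinant 8·265189 − 513² = 1858343.
α = (252·265189 − 513·132592)/1858343 = -1192068/1858343; β = (8·132592 − 513·252)/1858343 = 931460/1858343.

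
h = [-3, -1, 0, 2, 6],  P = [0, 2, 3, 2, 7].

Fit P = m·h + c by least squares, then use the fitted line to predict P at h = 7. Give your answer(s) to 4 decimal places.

Entries of MᵀM: Σh·h = 50, Σh = 4, Σ1 = 5.
And Σh·P = 44, ΣP = 14.
MᵀM·[m, c]ᵀ = MᵀP becomes [[50, 4]; [4, 5]]·[m, c]ᵀ = [44, 14]ᵀ.
Determinant 50·5 − 4² = 234.
m = (44·5 − 4·14)/234 = 82/117; c = (50·14 − 4·44)/234 = 262/117.
At h = 7: P̂ = (82/117)·(7) + (262/117)·(1) = 836/117.

P̂ = 7.1453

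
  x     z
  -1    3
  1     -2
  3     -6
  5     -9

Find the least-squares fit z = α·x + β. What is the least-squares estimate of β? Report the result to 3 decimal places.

With design matrix M, MᵀM = [[36, 8]; [8, 4]] and Mᵀz = [-68, -14]ᵀ.
Determinant 36·4 − 8² = 80.
α = ((-68)·4 − 8·(-14))/80 = -2; β = (36·(-14) − 8·(-68))/80 = 1/2.

β = 0.500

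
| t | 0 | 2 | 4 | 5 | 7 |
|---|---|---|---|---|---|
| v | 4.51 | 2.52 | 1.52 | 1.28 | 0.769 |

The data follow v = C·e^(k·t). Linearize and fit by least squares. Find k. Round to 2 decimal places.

k = -0.25

Let Y = ln v. Fitting Y = k·t + ln C by least squares:
Σt = 18.0000, Σ(t)² = 94.0000, Σln v = 2.8335, Σt·ln v = 2.9190.
Equations: 94.0000·k + 18.0000·ln C = 2.9190;  18.0000·k + 5·ln C = 2.8335.
Δ = 94.0000·5 − (18.0000)² = 146.0000; k = (2.9190·5 − 18.0000·2.8335)/146.0000 = -0.24936, ln C = (94.0000·2.8335 − 18.0000·2.9190)/146.0000 = 1.46441.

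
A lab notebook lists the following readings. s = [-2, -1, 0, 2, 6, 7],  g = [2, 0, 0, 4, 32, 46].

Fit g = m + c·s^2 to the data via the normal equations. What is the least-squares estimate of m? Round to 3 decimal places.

m = -0.672

Forming MᵀM = [[6, 94]; [94, 3730]] and Mᵀg = [84, 3430]ᵀ gives MᵀM·[m, c]ᵀ = Mᵀg.
Eliminating c: 3730·(row 1) − 94·(row 2) gives 13544·m = 3730·84 − 94·3430 = -9100, so m = -2275/3386.
Then c = (3430 − 94·(-2275/3386))/3730 = 3171/3386.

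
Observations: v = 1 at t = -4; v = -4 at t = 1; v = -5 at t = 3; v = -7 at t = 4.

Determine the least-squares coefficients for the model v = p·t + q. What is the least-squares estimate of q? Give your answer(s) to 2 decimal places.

Forming AᵀA = [[42, 4]; [4, 4]] and Aᵀv = [-51, -15]ᵀ gives AᵀA·[p, q]ᵀ = Aᵀv.
det = 42·4 − 4² = 152.
p = ((-51)·4 − 4·(-15))/152 = -18/19; q = (42·(-15) − 4·(-51))/152 = -213/76.

q = -2.80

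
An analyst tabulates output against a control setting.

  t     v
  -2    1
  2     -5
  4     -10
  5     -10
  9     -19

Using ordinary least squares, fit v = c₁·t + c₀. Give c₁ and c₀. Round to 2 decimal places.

c₁ = -1.81, c₀ = -2.07

Setting ∂/∂c₁ … = 0 gives: 130·c₁ + 18·c₀ = -273;  18·c₁ + 5·c₀ = -43.
Determinant 130·5 − 18² = 326.
c₁ = ((-273)·5 − 18·(-43))/326 = -591/326; c₀ = (130·(-43) − 18·(-273))/326 = -338/163.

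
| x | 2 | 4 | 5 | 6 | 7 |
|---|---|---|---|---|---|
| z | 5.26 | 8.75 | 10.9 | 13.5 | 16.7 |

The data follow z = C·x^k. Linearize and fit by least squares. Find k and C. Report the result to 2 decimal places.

With ln zᵢ as the transformed response and ln xᵢ as the regressor:
AᵀA = [[11.9895, 7.4265]; [7.4265, 5]], rhs = [18.1442, 11.6360]ᵀ  (here Σln x = 7.4265, Σ(ln x)² = 11.9895, Σln z = 11.6360, Σln x·ln z = 18.1442).
Solving (det = 4.7940): k = 0.89802, ln C = 0.99337, so C = exp(0.99337) = 2.70032.

k = 0.90, C = 2.70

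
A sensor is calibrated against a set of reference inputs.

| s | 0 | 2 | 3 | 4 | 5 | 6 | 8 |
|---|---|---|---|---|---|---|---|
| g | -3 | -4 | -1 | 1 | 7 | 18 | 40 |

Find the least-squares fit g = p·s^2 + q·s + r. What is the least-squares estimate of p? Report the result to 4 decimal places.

p = 1.0408

Setting ∂/∂p … = 0 gives: 6370·p + 952·q + 154·r = 3374;  952·p + 154·q + 28·r = 456;  154·p + 28·q + 7·r = 58.
(Σs^2·s^2 = 6370, Σs^2·s = 952, Σs^2 = 154, Σs·s = 154, Σs = 28, Σ1 = 7, Σs^2·g = 3374, Σs·g = 456, Σg = 58.)
Inverting the 3×3 Gram matrix, [p, q, r]ᵀ = [51/49, -440/147, -388/147]ᵀ.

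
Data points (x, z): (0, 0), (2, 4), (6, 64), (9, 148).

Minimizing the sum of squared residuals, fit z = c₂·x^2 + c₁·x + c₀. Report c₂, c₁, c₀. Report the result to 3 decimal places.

c₂ = 1.970, c₁ = -1.194, c₀ = -0.509

Normal-equation sums: Σx^2·x^2 = 7873, Σx^2·x = 953, Σx^2 = 121, Σx·x = 121, Σx = 17, Σ1 = 4.
And Σx^2·z = 14308, Σx·z = 1724, Σz = 216.
Normal equations: [[7873, 953, 121]; [953, 121, 17]; [121, 17, 4]]·[c₂, c₁, c₀]ᵀ = [14308, 1724, 216]ᵀ.
Row-reducing yields c₂ = 65/33, c₁ = -197/165, c₀ = -28/55.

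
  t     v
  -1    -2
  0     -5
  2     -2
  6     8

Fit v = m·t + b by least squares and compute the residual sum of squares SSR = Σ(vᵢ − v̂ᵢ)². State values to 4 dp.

AᵀA·[m, b]ᵀ = Aᵀv reads: 41·m + 7·b = 46;  7·m + 4·b = -1.
(Σt·t = 41, Σt = 7, Σ1 = 4, Σt·v = 46, Σv = -1.)
Determinant 41·4 − 7² = 115.
m = (46·4 − 7·(-1))/115 = 191/115; b = (41·(-1) − 7·46)/115 = -363/115.
Residuals: 324/115, -212/115, -249/115, 137/115; SSR = 2006/115.

SSR = 17.4435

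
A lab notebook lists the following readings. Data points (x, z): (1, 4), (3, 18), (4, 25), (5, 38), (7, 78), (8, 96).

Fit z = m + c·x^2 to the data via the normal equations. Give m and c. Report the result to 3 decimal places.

Entries of MᵀM: Σ1 = 6, Σx^2 = 164, Σx^2·x^2 = 7460.
For Mᵀz: Σz = 259, Σx^2·z = 11482.
So MᵀM·[m, c]ᵀ = Mᵀz: [[6, 164]; [164, 7460]]·[m, c]ᵀ = [259, 11482]ᵀ.
Δ = 6·7460 − 164² = 17864.
m = (259·7460 − 164·11482)/17864 = 12273/4466; c = (6·11482 − 164·259)/17864 = 3302/2233.

m = 2.748, c = 1.479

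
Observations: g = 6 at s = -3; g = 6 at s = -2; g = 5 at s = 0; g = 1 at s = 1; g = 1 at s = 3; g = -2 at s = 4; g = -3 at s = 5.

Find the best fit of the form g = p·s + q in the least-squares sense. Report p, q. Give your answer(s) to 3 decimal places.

p = -1.185, q = 3.354

Entries of AᵀA: Σs·s = 64, Σs = 8, Σ1 = 7.
And Σs·g = -49, Σg = 14.
AᵀA·[p, q]ᵀ = Aᵀg becomes [[64, 8]; [8, 7]]·[p, q]ᵀ = [-49, 14]ᵀ.
Eliminating q: 7·(row 1) − 8·(row 2) gives 384·p = 7·(-49) − 8·14 = -455, so p = -455/384.
Then q = (14 − 8·(-455/384))/7 = 161/48.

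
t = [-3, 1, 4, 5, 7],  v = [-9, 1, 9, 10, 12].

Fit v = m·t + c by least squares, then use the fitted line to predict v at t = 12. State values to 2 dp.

Forming AᵀA = [[100, 14]; [14, 5]] and Aᵀv = [198, 23]ᵀ gives AᵀA·[m, c]ᵀ = Aᵀv.
Determinant 100·5 − 14² = 304.
m = (198·5 − 14·23)/304 = 167/76; c = (100·23 − 14·198)/304 = -59/38.
At t = 12: v̂ = (167/76)·(12) + (-59/38)·(1) = 943/38.

v̂ = 24.82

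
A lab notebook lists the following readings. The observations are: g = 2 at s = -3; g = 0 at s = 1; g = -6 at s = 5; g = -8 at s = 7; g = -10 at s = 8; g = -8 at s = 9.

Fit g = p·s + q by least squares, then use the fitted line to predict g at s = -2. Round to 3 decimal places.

ĝ = 1.591

Normal-equation sums: Σs·s = 229, Σs = 27, Σ1 = 6.
Moment sums: Σs·g = -244, Σg = -30.
MᵀM·[p, q]ᵀ = Mᵀg becomes [[229, 27]; [27, 6]]·[p, q]ᵀ = [-244, -30]ᵀ.
Eliminating q: 6·(row 1) − 27·(row 2) gives 645·p = 6·(-244) − 27·(-30) = -654, so p = -218/215.
Then q = ((-30) − 27·(-218/215))/6 = -94/215.
At s = -2: ĝ = (-218/215)·(-2) + (-94/215)·(1) = 342/215.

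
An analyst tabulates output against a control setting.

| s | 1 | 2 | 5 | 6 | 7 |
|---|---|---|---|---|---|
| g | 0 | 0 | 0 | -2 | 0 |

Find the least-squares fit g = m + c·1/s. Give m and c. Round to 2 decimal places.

m = -0.76, c = 0.89

Forming XᵀX = [[5, 211/105]; [211/105, 29507/22050]] and Xᵀg = [-2, -1/3]ᵀ gives XᵀX·[m, c]ᵀ = Xᵀg.
det = 5·(29507/22050) − (211/105)² = 58493/22050.
m = ((-2)·(29507/22050) − (211/105)·(-1/3))/(58493/22050) = -44244/58493; c = (5·(-1/3) − (211/105)·(-2))/(58493/22050) = 51870/58493.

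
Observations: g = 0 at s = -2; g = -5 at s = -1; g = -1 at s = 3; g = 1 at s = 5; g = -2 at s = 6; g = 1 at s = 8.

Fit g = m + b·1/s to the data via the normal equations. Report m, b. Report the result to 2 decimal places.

m = -0.67, b = 2.91

Entries of MᵀM: Σ1 = 6, Σ1/s = -27/40, Σ1/s·1/s = 20801/14400.
Moment sums: Σg = -6, Σ1/s·g = 559/120.
Normal equations: [[6, -27/40]; [-27/40, 20801/14400]]·[m, b]ᵀ = [-6, 559/120]ᵀ.
Δ = 6·(20801/14400) − (-27/40)² = 7883/960.
m = ((-6)·(20801/14400) − (-27/40)·(559/120))/(7883/960) = -26509/39415; b = (6·(559/120) − (-27/40)·(-6))/(7883/960) = 22944/7883.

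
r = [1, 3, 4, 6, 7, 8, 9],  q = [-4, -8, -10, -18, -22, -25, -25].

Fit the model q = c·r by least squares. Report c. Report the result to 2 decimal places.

c = -2.95

The normal equations are: 256·c = -755.
(Σr·r = 256, Σr·q = -755.)
c = (-755)/256 = -2.94922.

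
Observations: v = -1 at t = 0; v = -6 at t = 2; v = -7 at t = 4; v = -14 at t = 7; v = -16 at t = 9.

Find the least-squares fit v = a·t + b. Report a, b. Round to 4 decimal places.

Forming XᵀX = [[150, 22]; [22, 5]] and Xᵀv = [-282, -44]ᵀ gives XᵀX·[a, b]ᵀ = Xᵀv.
Determinant 150·5 − 22² = 266.
a = ((-282)·5 − 22·(-44))/266 = -221/133; b = (150·(-44) − 22·(-282))/266 = -198/133.

a = -1.6617, b = -1.4887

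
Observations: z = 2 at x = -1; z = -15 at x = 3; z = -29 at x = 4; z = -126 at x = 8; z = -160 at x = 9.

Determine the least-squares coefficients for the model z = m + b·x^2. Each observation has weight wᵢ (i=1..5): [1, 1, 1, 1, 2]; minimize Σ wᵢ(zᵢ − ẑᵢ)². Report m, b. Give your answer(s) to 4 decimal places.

The normal system AᵀWA·[m, b]ᵀ = AᵀWz is [[6, 252]; [252, 17556]]·[m, b]ᵀ = [-488, -34581]ᵀ.
Eliminating b: 17556·(row 1) − 252·(row 2) gives 41832·m = 17556·(-488) − 252·(-34581) = 147084, so m = 1751/498.
Then b = ((-34581) − 252·(1751/498))/17556 = -4695/2324.

m = 3.5161, b = -2.0202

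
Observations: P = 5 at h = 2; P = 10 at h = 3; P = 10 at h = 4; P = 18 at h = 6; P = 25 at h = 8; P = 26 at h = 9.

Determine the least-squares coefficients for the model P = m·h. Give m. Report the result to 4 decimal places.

Normal-equation sums: Σh·h = 210.
And Σh·P = 622.
Normal equations: [[210]]·[m]ᵀ = [622]ᵀ.
Hence m = 622 / 210 ≈ 2.9619.

m = 2.9619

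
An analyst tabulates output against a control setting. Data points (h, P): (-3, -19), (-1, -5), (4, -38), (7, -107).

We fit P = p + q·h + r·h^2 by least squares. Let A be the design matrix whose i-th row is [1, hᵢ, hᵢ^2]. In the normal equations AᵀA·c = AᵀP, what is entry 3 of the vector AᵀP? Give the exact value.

Entry 3 ↔ basis h^2, so (AᵀP)_{3} = Σᵢ (h^2)·Pᵢ = (9)·(-19) + (1)·(-5) + (16)·(-38) + (49)·(-107) = -6027.

-6027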